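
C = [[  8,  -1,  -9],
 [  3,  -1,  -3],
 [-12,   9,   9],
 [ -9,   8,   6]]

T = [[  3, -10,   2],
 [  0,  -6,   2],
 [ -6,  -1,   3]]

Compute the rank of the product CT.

First compute CT:
[[ 78, -65, -13],
 [ 27, -21,  -5],
 [-90,  57,  21],
 [-63,  36,  16]]
Now row reduce the product.
R2 ← R2 − (9/26)·R1: [0, 3/2, -1/2]
R3 ← R3 + (15/13)·R1: [0, -18, 6]
R4 ← R4 + (21/26)·R1: [0, -33/2, 11/2]
R3 ← R3 + (12)·R2: [0, 0, 0]
R4 ← R4 + (11)·R2: [0, 0, 0]
2 nonzero rows, so rank(CT) = 2.

2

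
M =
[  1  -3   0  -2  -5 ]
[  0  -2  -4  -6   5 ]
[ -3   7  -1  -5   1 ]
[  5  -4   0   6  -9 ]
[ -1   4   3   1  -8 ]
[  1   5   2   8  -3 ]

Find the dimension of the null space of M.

1

Row reduce to echelon form.
R3 ← R3 + (3)·R1: [0, -2, -1, -11, -14]
R4 ← R4 − (5)·R1: [0, 11, 0, 16, 16]
R5 ← R5 + R1: [0, 1, 3, -1, -13]
R6 ← R6 − R1: [0, 8, 2, 10, 2]
R3 ← R3 − R2: [0, 0, 3, -5, -19]
R4 ← R4 + (11/2)·R2: [0, 0, -22, -17, 87/2]
R5 ← R5 + (1/2)·R2: [0, 0, 1, -4, -21/2]
R6 ← R6 + (4)·R2: [0, 0, -14, -14, 22]
R4 ← R4 + (22/3)·R3: [0, 0, 0, -161/3, -575/6]
R5 ← R5 − (1/3)·R3: [0, 0, 0, -7/3, -25/6]
R6 ← R6 + (14/3)·R3: [0, 0, 0, -112/3, -200/3]
R5 ← R5 − (1/23)·R4: [0, 0, 0, 0, 0]
R6 ← R6 − (16/23)·R4: [0, 0, 0, 0, 0]
4 nonzero rows, so rank(M) = 4.
M has 5 columns; by rank–nullity, nullity = 5 − 4 = 1.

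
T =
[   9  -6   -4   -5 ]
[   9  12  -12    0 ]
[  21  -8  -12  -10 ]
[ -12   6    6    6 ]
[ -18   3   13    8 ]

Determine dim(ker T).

1

Row reduce to echelon form.
R2 ← R2 − R1: [0, 18, -8, 5]
R3 ← R3 − (7/3)·R1: [0, 6, -8/3, 5/3]
R4 ← R4 + (4/3)·R1: [0, -2, 2/3, -2/3]
R5 ← R5 + (2)·R1: [0, -9, 5, -2]
R3 ← R3 − (1/3)·R2: [0, 0, 0, 0]
R4 ← R4 + (1/9)·R2: [0, 0, -2/9, -1/9]
R5 ← R5 + (1/2)·R2: [0, 0, 1, 1/2]
Swap R3 ↔ R4
R5 ← R5 + (9/2)·R3: [0, 0, 0, 0]
3 nonzero rows, so rank(T) = 3.
T has 4 columns; by rank–nullity, nullity = 4 − 3 = 1.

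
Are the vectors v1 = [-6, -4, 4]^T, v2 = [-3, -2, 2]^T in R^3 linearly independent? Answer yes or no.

Form the matrix with these vectors as rows and row reduce.
R2 ← R2 − (1/2)·R1: [0, 0, 0]
1 nonzero row, so the 2 vectors span a space of dimension 1.
Since 1 < 2, the vectors are linearly dependent.

no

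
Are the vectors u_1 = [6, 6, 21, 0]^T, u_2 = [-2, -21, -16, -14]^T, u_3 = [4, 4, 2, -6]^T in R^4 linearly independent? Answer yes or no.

yes

Form the matrix with these vectors as rows and row reduce.
R2 ← R2 + (1/3)·R1: [0, -19, -9, -14]
R3 ← R3 − (2/3)·R1: [0, 0, -12, -6]
3 nonzero rows, so the 3 vectors span a space of dimension 3.
Since 3 = 3, the vectors are linearly independent.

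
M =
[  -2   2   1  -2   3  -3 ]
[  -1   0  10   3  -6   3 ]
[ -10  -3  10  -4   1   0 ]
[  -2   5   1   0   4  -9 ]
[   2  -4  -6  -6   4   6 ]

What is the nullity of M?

Row reduce to echelon form.
R2 ← R2 − (1/2)·R1: [0, -1, 19/2, 4, -15/2, 9/2]
R3 ← R3 − (5)·R1: [0, -13, 5, 6, -14, 15]
R4 ← R4 − R1: [0, 3, 0, 2, 1, -6]
R5 ← R5 + R1: [0, -2, -5, -8, 7, 3]
R3 ← R3 − (13)·R2: [0, 0, -237/2, -46, 167/2, -87/2]
R4 ← R4 + (3)·R2: [0, 0, 57/2, 14, -43/2, 15/2]
R5 ← R5 − (2)·R2: [0, 0, -24, -16, 22, -6]
R4 ← R4 + (19/79)·R3: [0, 0, 0, 232/79, -112/79, -234/79]
R5 ← R5 − (16/79)·R3: [0, 0, 0, -528/79, 402/79, 222/79]
R5 ← R5 + (66/29)·R4: [0, 0, 0, 0, 54/29, -114/29]
5 nonzero rows, so rank(M) = 5.
M has 6 columns; by rank–nullity, nullity = 6 − 5 = 1.

1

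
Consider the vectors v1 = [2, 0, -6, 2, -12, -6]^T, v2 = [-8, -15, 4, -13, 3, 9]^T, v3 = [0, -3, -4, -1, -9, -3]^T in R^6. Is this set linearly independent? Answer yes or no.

no

Form the matrix with these vectors as rows and row reduce.
R2 ← R2 + (4)·R1: [0, -15, -20, -5, -45, -15]
R3 ← R3 − (1/5)·R2: [0, 0, 0, 0, 0, 0]
2 nonzero rows, so the 3 vectors span a space of dimension 2.
Since 2 < 3, the vectors are linearly dependent.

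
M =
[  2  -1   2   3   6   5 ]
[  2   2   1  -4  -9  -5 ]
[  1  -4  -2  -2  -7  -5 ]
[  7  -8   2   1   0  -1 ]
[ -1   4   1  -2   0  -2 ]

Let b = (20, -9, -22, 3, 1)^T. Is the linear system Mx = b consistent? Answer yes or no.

Row reduce the augmented matrix [M | b].
R2 ← R2 − R1: [0, 3, -1, -7, -15, -10, -29]
R3 ← R3 − (1/2)·R1: [0, -7/2, -3, -7/2, -10, -15/2, -32]
R4 ← R4 − (7/2)·R1: [0, -9/2, -5, -19/2, -21, -37/2, -67]
R5 ← R5 + (1/2)·R1: [0, 7/2, 2, -1/2, 3, 1/2, 11]
R3 ← R3 + (7/6)·R2: [0, 0, -25/6, -35/3, -55/2, -115/6, -395/6]
R4 ← R4 + (3/2)·R2: [0, 0, -13/2, -20, -87/2, -67/2, -221/2]
R5 ← R5 − (7/6)·R2: [0, 0, 19/6, 23/3, 41/2, 73/6, 269/6]
R4 ← R4 − (39/25)·R3: [0, 0, 0, -9/5, -3/5, -18/5, -39/5]
R5 ← R5 + (19/25)·R3: [0, 0, 0, -6/5, -2/5, -12/5, -26/5]
R5 ← R5 − (2/3)·R4: [0, 0, 0, 0, 0, 0, 0]
The echelon form has 4 nonzero rows, and every pivot lies in the first 6 columns, so rank(M) = rank([M|b]) = 4.
The system is consistent.

yes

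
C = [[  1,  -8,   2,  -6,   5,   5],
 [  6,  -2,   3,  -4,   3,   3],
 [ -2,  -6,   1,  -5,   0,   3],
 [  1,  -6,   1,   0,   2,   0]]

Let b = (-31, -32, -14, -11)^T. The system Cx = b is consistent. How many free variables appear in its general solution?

Row reduce the augmented matrix [C | b].
R2 ← R2 − (6)·R1: [0, 46, -9, 32, -27, -27, 154]
R3 ← R3 + (2)·R1: [0, -22, 5, -17, 10, 13, -76]
R4 ← R4 − R1: [0, 2, -1, 6, -3, -5, 20]
R3 ← R3 + (11/23)·R2: [0, 0, 16/23, -39/23, -67/23, 2/23, -54/23]
R4 ← R4 − (1/23)·R2: [0, 0, -14/23, 106/23, -42/23, -88/23, 306/23]
R4 ← R4 + (7/8)·R3: [0, 0, 0, 25/8, -35/8, -15/4, 45/4]
The echelon form has 4 nonzero rows, and every pivot lies in the first 6 columns, so rank(C) = rank([C|b]) = 4.
The system is consistent.
Free variables = (unknowns) − (rank) = 6 − 4 = 2.

2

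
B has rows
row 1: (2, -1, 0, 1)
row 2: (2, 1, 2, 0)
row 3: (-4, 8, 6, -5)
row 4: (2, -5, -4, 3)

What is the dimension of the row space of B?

Row reduce to echelon form.
R2 ← R2 − R1: [0, 2, 2, -1]
R3 ← R3 + (2)·R1: [0, 6, 6, -3]
R4 ← R4 − R1: [0, -4, -4, 2]
R3 ← R3 − (3)·R2: [0, 0, 0, 0]
R4 ← R4 + (2)·R2: [0, 0, 0, 0]
Echelon form has 2 nonzero rows, so rank(B) = 2.
The row space has dimension equal to the rank: 2.

2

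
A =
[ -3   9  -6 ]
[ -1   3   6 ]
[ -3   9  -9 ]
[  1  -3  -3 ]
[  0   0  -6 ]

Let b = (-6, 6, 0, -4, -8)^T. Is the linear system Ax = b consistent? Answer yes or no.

no

Row reduce the augmented matrix [A | b].
R2 ← R2 − (1/3)·R1: [0, 0, 8, 8]
R3 ← R3 − R1: [0, 0, -3, 6]
R4 ← R4 + (1/3)·R1: [0, 0, -5, -6]
R3 ← R3 + (3/8)·R2: [0, 0, 0, 9]
R4 ← R4 + (5/8)·R2: [0, 0, 0, -1]
R5 ← R5 + (3/4)·R2: [0, 0, 0, -2]
R4 ← R4 + (1/9)·R3: [0, 0, 0, 0]
R5 ← R5 + (2/9)·R3: [0, 0, 0, 0]
The echelon form has 3 nonzero rows; the last pivot sits in the augmented column, so rank(A) = 2 but rank([A|b]) = 3.
Since the ranks differ, the system is inconsistent.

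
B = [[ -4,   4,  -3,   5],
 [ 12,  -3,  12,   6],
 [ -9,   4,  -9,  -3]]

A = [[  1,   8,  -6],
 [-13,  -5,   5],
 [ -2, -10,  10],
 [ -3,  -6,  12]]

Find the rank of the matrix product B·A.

First compute BA:
[[-65, -52,  74],
 [  9, -45, 105],
 [-34,  16, -52]]
Now row reduce the product.
R2 ← R2 + (9/65)·R1: [0, -261/5, 7491/65]
R3 ← R3 − (34/65)·R1: [0, 216/5, -5896/65]
R3 ← R3 + (24/29)·R2: [0, 0, 1760/377]
3 nonzero rows, so rank(BA) = 3.

3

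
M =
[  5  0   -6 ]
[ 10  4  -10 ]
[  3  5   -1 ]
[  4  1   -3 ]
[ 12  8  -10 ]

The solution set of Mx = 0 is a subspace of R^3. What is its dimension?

0

Row reduce to echelon form.
R2 ← R2 − (2)·R1: [0, 4, 2]
R3 ← R3 − (3/5)·R1: [0, 5, 13/5]
R4 ← R4 − (4/5)·R1: [0, 1, 9/5]
R5 ← R5 − (12/5)·R1: [0, 8, 22/5]
R3 ← R3 − (5/4)·R2: [0, 0, 1/10]
R4 ← R4 − (1/4)·R2: [0, 0, 13/10]
R5 ← R5 − (2)·R2: [0, 0, 2/5]
R4 ← R4 − (13)·R3: [0, 0, 0]
R5 ← R5 − (4)·R3: [0, 0, 0]
3 nonzero rows, so rank(M) = 3.
M has 3 columns; by rank–nullity, nullity = 3 − 3 = 0.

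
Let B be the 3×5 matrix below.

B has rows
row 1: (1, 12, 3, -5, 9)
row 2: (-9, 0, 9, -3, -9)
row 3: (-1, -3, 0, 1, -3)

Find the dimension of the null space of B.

Row reduce to echelon form.
R2 ← R2 + (9)·R1: [0, 108, 36, -48, 72]
R3 ← R3 + R1: [0, 9, 3, -4, 6]
R3 ← R3 − (1/12)·R2: [0, 0, 0, 0, 0]
2 nonzero rows, so rank(B) = 2.
B has 5 columns; by rank–nullity, nullity = 5 − 2 = 3.

3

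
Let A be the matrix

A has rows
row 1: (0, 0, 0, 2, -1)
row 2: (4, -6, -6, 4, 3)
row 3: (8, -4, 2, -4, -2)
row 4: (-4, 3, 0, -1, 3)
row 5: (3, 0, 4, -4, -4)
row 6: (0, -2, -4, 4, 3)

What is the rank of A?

4

Row reduce to echelon form.
Swap R1 ↔ R2
R3 ← R3 − (2)·R1: [0, 8, 14, -12, -8]
R4 ← R4 + R1: [0, -3, -6, 3, 6]
R5 ← R5 − (3/4)·R1: [0, 9/2, 17/2, -7, -25/4]
Swap R2 ↔ R3
R4 ← R4 + (3/8)·R2: [0, 0, -3/4, -3/2, 3]
R5 ← R5 − (9/16)·R2: [0, 0, 5/8, -1/4, -7/4]
R6 ← R6 + (1/4)·R2: [0, 0, -1/2, 1, 1]
Swap R3 ↔ R4
R5 ← R5 + (5/6)·R3: [0, 0, 0, -3/2, 3/4]
R6 ← R6 − (2/3)·R3: [0, 0, 0, 2, -1]
R5 ← R5 + (3/4)·R4: [0, 0, 0, 0, 0]
R6 ← R6 − R4: [0, 0, 0, 0, 0]
Echelon form has 4 nonzero rows, so rank(A) = 4.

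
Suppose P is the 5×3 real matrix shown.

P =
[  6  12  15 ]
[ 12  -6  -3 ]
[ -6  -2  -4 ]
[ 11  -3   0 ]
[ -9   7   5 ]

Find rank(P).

2

Row reduce to echelon form.
R2 ← R2 − (2)·R1: [0, -30, -33]
R3 ← R3 + R1: [0, 10, 11]
R4 ← R4 − (11/6)·R1: [0, -25, -55/2]
R5 ← R5 + (3/2)·R1: [0, 25, 55/2]
R3 ← R3 + (1/3)·R2: [0, 0, 0]
R4 ← R4 − (5/6)·R2: [0, 0, 0]
R5 ← R5 + (5/6)·R2: [0, 0, 0]
Echelon form has 2 nonzero rows, so rank(P) = 2.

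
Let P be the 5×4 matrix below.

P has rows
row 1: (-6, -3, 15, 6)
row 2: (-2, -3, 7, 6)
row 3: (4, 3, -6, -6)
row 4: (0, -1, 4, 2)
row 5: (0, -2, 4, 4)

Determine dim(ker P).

1

Row reduce to echelon form.
R2 ← R2 − (1/3)·R1: [0, -2, 2, 4]
R3 ← R3 + (2/3)·R1: [0, 1, 4, -2]
R3 ← R3 + (1/2)·R2: [0, 0, 5, 0]
R4 ← R4 − (1/2)·R2: [0, 0, 3, 0]
R5 ← R5 − R2: [0, 0, 2, 0]
R4 ← R4 − (3/5)·R3: [0, 0, 0, 0]
R5 ← R5 − (2/5)·R3: [0, 0, 0, 0]
3 nonzero rows, so rank(P) = 3.
P has 4 columns; by rank–nullity, nullity = 4 − 3 = 1.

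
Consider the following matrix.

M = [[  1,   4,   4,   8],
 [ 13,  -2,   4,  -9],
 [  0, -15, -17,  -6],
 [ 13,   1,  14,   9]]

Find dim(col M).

4

Row reduce to echelon form.
R2 ← R2 − (13)·R1: [0, -54, -48, -113]
R4 ← R4 − (13)·R1: [0, -51, -38, -95]
R3 ← R3 − (5/18)·R2: [0, 0, -11/3, 457/18]
R4 ← R4 − (17/18)·R2: [0, 0, 22/3, 211/18]
R4 ← R4 + (2)·R3: [0, 0, 0, 125/2]
Echelon form has 4 nonzero rows, so rank(M) = 4.
The column space has dimension equal to the rank: 4.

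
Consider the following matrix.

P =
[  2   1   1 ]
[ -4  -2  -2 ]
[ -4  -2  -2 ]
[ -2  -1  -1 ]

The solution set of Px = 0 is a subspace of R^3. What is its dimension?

Row reduce to echelon form.
R2 ← R2 + (2)·R1: [0, 0, 0]
R3 ← R3 + (2)·R1: [0, 0, 0]
R4 ← R4 + R1: [0, 0, 0]
1 nonzero row, so rank(P) = 1.
P has 3 columns; by rank–nullity, nullity = 3 − 1 = 2.

2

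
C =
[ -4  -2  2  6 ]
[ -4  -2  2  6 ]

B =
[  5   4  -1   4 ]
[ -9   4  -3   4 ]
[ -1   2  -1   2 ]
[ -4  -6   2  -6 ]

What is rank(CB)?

First compute CB:
[[-28, -56,  20, -56],
 [-28, -56,  20, -56]]
Now row reduce the product.
R2 ← R2 − R1: [0, 0, 0, 0]
1 nonzero row, so rank(CB) = 1.

1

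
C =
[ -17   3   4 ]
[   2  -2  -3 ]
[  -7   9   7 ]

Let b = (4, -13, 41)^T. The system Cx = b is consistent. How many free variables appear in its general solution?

Row reduce the augmented matrix [C | b].
R2 ← R2 + (2/17)·R1: [0, -28/17, -43/17, -213/17]
R3 ← R3 − (7/17)·R1: [0, 132/17, 91/17, 669/17]
R3 ← R3 + (33/7)·R2: [0, 0, -46/7, -138/7]
The echelon form has 3 nonzero rows, and every pivot lies in the first 3 columns, so rank(C) = rank([C|b]) = 3.
The system is consistent.
Free variables = (unknowns) − (rank) = 3 − 3 = 0.

0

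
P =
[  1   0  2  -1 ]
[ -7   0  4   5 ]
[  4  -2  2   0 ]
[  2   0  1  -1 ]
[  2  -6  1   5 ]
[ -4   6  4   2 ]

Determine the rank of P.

4

Row reduce to echelon form.
R2 ← R2 + (7)·R1: [0, 0, 18, -2]
R3 ← R3 − (4)·R1: [0, -2, -6, 4]
R4 ← R4 − (2)·R1: [0, 0, -3, 1]
R5 ← R5 − (2)·R1: [0, -6, -3, 7]
R6 ← R6 + (4)·R1: [0, 6, 12, -2]
Swap R2 ↔ R3
R5 ← R5 − (3)·R2: [0, 0, 15, -5]
R6 ← R6 + (3)·R2: [0, 0, -6, 10]
R4 ← R4 + (1/6)·R3: [0, 0, 0, 2/3]
R5 ← R5 − (5/6)·R3: [0, 0, 0, -10/3]
R6 ← R6 + (1/3)·R3: [0, 0, 0, 28/3]
R5 ← R5 + (5)·R4: [0, 0, 0, 0]
R6 ← R6 − (14)·R4: [0, 0, 0, 0]
Echelon form has 4 nonzero rows, so rank(P) = 4.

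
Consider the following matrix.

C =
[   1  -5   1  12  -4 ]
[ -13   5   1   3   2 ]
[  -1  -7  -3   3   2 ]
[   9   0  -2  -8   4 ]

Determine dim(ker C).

1

Row reduce to echelon form.
R2 ← R2 + (13)·R1: [0, -60, 14, 159, -50]
R3 ← R3 + R1: [0, -12, -2, 15, -2]
R4 ← R4 − (9)·R1: [0, 45, -11, -116, 40]
R3 ← R3 − (1/5)·R2: [0, 0, -24/5, -84/5, 8]
R4 ← R4 + (3/4)·R2: [0, 0, -1/2, 13/4, 5/2]
R4 ← R4 − (5/48)·R3: [0, 0, 0, 5, 5/3]
4 nonzero rows, so rank(C) = 4.
C has 5 columns; by rank–nullity, nullity = 5 − 4 = 1.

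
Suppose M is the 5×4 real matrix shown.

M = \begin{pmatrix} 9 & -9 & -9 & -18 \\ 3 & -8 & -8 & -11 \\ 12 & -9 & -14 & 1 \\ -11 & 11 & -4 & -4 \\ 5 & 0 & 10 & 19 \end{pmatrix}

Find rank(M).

4

Row reduce to echelon form.
R2 ← R2 − (1/3)·R1: [0, -5, -5, -5]
R3 ← R3 − (4/3)·R1: [0, 3, -2, 25]
R4 ← R4 + (11/9)·R1: [0, 0, -15, -26]
R5 ← R5 − (5/9)·R1: [0, 5, 15, 29]
R3 ← R3 + (3/5)·R2: [0, 0, -5, 22]
R5 ← R5 + R2: [0, 0, 10, 24]
R4 ← R4 − (3)·R3: [0, 0, 0, -92]
R5 ← R5 + (2)·R3: [0, 0, 0, 68]
R5 ← R5 + (17/23)·R4: [0, 0, 0, 0]
Echelon form has 4 nonzero rows, so rank(M) = 4.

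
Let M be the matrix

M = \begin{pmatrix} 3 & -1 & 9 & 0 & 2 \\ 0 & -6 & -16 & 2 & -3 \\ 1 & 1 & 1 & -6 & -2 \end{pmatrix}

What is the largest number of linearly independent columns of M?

3

Row reduce to echelon form.
R3 ← R3 − (1/3)·R1: [0, 4/3, -2, -6, -8/3]
R3 ← R3 + (2/9)·R2: [0, 0, -50/9, -50/9, -10/3]
Echelon form has 3 nonzero rows, so rank(M) = 3.
The rank gives the maximum number of linearly independent columns: 3.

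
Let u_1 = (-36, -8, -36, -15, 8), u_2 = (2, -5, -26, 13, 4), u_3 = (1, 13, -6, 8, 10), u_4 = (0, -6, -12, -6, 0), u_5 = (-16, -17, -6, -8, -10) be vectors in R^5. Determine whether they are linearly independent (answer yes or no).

Form the matrix with these vectors as rows and row reduce.
R2 ← R2 + (1/18)·R1: [0, -49/9, -28, 73/6, 40/9]
R3 ← R3 + (1/36)·R1: [0, 115/9, -7, 91/12, 92/9]
R5 ← R5 − (4/9)·R1: [0, -121/9, 10, -4/3, -122/9]
R3 ← R3 + (115/49)·R2: [0, 0, -509/7, 7083/196, 1012/49]
R4 ← R4 − (54/49)·R2: [0, 0, 132/7, -951/49, -240/49]
R5 ← R5 − (121/49)·R2: [0, 0, 554/7, -3075/98, -1202/49]
R4 ← R4 + (132/509)·R3: [0, 0, 0, -35760/3563, 1632/3563]
R5 ← R5 + (554/509)·R3: [0, 0, 0, 28344/3563, -7310/3563]
R5 ← R5 + (1181/1490)·R4: [0, 0, 0, 0, -1258/745]
5 nonzero rows, so the 5 vectors span a space of dimension 5.
Since 5 = 5, the vectors are linearly independent.

yes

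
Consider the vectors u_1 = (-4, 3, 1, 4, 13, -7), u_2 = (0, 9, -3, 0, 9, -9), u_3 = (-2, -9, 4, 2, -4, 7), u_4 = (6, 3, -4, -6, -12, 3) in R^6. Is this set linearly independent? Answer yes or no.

no

Form the matrix with these vectors as rows and row reduce.
R3 ← R3 − (1/2)·R1: [0, -21/2, 7/2, 0, -21/2, 21/2]
R4 ← R4 + (3/2)·R1: [0, 15/2, -5/2, 0, 15/2, -15/2]
R3 ← R3 + (7/6)·R2: [0, 0, 0, 0, 0, 0]
R4 ← R4 − (5/6)·R2: [0, 0, 0, 0, 0, 0]
2 nonzero rows, so the 4 vectors span a space of dimension 2.
Since 2 < 4, the vectors are linearly dependent.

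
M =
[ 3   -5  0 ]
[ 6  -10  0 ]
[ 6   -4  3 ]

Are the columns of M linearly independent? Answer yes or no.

no

Row reduce M to echelon form.
R2 ← R2 − (2)·R1: [0, 0, 0]
R3 ← R3 − (2)·R1: [0, 6, 3]
Swap R2 ↔ R3
2 pivots among 3 columns.
Only 2 < 3 pivot columns, so the columns are linearly dependent.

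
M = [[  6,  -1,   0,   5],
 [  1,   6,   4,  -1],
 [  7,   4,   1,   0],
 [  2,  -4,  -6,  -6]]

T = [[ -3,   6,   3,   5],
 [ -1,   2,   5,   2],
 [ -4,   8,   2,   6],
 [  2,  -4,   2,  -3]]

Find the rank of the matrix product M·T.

3

First compute MT:
[[ -7,  14,  23,  13],
 [-27,  54,  39,  44],
 [-29,  58,  43,  49],
 [ 10, -20, -38, -16]]
Now row reduce the product.
R2 ← R2 − (27/7)·R1: [0, 0, -348/7, -43/7]
R3 ← R3 − (29/7)·R1: [0, 0, -366/7, -34/7]
R4 ← R4 + (10/7)·R1: [0, 0, -36/7, 18/7]
R3 ← R3 − (61/58)·R2: [0, 0, 0, 93/58]
R4 ← R4 − (3/29)·R2: [0, 0, 0, 93/29]
R4 ← R4 − (2)·R3: [0, 0, 0, 0]
3 nonzero rows, so rank(MT) = 3.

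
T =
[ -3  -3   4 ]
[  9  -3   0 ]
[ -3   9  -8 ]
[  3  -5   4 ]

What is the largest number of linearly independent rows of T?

Row reduce to echelon form.
R2 ← R2 + (3)·R1: [0, -12, 12]
R3 ← R3 − R1: [0, 12, -12]
R4 ← R4 + R1: [0, -8, 8]
R3 ← R3 + R2: [0, 0, 0]
R4 ← R4 − (2/3)·R2: [0, 0, 0]
Echelon form has 2 nonzero rows, so rank(T) = 2.
The rank gives the maximum number of linearly independent rows: 2.

2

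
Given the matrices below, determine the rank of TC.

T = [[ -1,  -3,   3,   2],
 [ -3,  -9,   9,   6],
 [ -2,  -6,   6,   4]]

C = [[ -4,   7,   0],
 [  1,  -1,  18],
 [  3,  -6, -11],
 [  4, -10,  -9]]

1

First compute TC:
[[ 18, -42, -105],
 [ 54, -126, -315],
 [ 36, -84, -210]]
Now row reduce the product.
R2 ← R2 − (3)·R1: [0, 0, 0]
R3 ← R3 − (2)·R1: [0, 0, 0]
1 nonzero row, so rank(TC) = 1.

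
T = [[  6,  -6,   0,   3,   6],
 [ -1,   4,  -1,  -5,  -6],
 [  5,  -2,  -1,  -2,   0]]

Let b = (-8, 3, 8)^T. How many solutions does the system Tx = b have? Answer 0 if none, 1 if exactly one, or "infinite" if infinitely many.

Row reduce the augmented matrix [T | b].
R2 ← R2 + (1/6)·R1: [0, 3, -1, -9/2, -5, 5/3]
R3 ← R3 − (5/6)·R1: [0, 3, -1, -9/2, -5, 44/3]
R3 ← R3 − R2: [0, 0, 0, 0, 0, 13]
The echelon form has 3 nonzero rows; the last pivot sits in the augmented column, so rank(T) = 2 but rank([T|b]) = 3.
Since the ranks differ, the system is inconsistent.
It has no solutions.

0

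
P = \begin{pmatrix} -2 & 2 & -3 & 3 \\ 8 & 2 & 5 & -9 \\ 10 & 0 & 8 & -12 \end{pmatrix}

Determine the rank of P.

Row reduce to echelon form.
R2 ← R2 + (4)·R1: [0, 10, -7, 3]
R3 ← R3 + (5)·R1: [0, 10, -7, 3]
R3 ← R3 − R2: [0, 0, 0, 0]
Echelon form has 2 nonzero rows, so rank(P) = 2.

2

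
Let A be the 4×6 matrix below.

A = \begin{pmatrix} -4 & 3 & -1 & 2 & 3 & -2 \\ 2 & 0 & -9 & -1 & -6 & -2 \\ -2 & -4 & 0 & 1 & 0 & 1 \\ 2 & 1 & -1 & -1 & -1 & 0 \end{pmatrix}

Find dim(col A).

4

Row reduce to echelon form.
R2 ← R2 + (1/2)·R1: [0, 3/2, -19/2, 0, -9/2, -3]
R3 ← R3 − (1/2)·R1: [0, -11/2, 1/2, 0, -3/2, 2]
R4 ← R4 + (1/2)·R1: [0, 5/2, -3/2, 0, 1/2, -1]
R3 ← R3 + (11/3)·R2: [0, 0, -103/3, 0, -18, -9]
R4 ← R4 − (5/3)·R2: [0, 0, 43/3, 0, 8, 4]
R4 ← R4 + (43/103)·R3: [0, 0, 0, 0, 50/103, 25/103]
Echelon form has 4 nonzero rows, so rank(A) = 4.
The column space has dimension equal to the rank: 4.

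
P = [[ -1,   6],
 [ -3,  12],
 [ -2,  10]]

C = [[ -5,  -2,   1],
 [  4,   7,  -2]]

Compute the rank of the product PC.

First compute PC:
[[ 29,  44, -13],
 [ 63,  90, -27],
 [ 50,  74, -22]]
Now row reduce the product.
R2 ← R2 − (63/29)·R1: [0, -162/29, 36/29]
R3 ← R3 − (50/29)·R1: [0, -54/29, 12/29]
R3 ← R3 − (1/3)·R2: [0, 0, 0]
2 nonzero rows, so rank(PC) = 2.

2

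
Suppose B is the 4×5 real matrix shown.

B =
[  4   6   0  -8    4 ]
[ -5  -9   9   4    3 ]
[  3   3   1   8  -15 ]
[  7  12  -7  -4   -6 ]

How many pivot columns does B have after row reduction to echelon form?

4

Row reduce to echelon form.
R2 ← R2 + (5/4)·R1: [0, -3/2, 9, -6, 8]
R3 ← R3 − (3/4)·R1: [0, -3/2, 1, 14, -18]
R4 ← R4 − (7/4)·R1: [0, 3/2, -7, 10, -13]
R3 ← R3 − R2: [0, 0, -8, 20, -26]
R4 ← R4 + R2: [0, 0, 2, 4, -5]
R4 ← R4 + (1/4)·R3: [0, 0, 0, 9, -23/2]
Echelon form has 4 nonzero rows, so rank(B) = 4.
Each nonzero row contributes one pivot column: 4 pivot columns.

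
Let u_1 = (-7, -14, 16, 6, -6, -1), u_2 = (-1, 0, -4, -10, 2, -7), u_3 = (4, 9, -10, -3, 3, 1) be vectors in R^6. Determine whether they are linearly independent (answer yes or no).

yes

Form the matrix with these vectors as rows and row reduce.
R2 ← R2 − (1/7)·R1: [0, 2, -44/7, -76/7, 20/7, -48/7]
R3 ← R3 + (4/7)·R1: [0, 1, -6/7, 3/7, -3/7, 3/7]
R3 ← R3 − (1/2)·R2: [0, 0, 16/7, 41/7, -13/7, 27/7]
3 nonzero rows, so the 3 vectors span a space of dimension 3.
Since 3 = 3, the vectors are linearly independent.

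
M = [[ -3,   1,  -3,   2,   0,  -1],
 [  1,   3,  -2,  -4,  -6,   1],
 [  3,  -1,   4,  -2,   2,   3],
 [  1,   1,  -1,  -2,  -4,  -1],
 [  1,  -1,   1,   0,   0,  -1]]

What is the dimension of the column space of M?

Row reduce to echelon form.
R2 ← R2 + (1/3)·R1: [0, 10/3, -3, -10/3, -6, 2/3]
R3 ← R3 + R1: [0, 0, 1, 0, 2, 2]
R4 ← R4 + (1/3)·R1: [0, 4/3, -2, -4/3, -4, -4/3]
R5 ← R5 + (1/3)·R1: [0, -2/3, 0, 2/3, 0, -4/3]
R4 ← R4 − (2/5)·R2: [0, 0, -4/5, 0, -8/5, -8/5]
R5 ← R5 + (1/5)·R2: [0, 0, -3/5, 0, -6/5, -6/5]
R4 ← R4 + (4/5)·R3: [0, 0, 0, 0, 0, 0]
R5 ← R5 + (3/5)·R3: [0, 0, 0, 0, 0, 0]
Echelon form has 3 nonzero rows, so rank(M) = 3.
The column space has dimension equal to the rank: 3.

3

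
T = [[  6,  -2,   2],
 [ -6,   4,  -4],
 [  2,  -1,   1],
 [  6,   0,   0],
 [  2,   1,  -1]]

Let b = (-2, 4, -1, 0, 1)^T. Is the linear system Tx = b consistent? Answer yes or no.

yes

Row reduce the augmented matrix [T | b].
R2 ← R2 + R1: [0, 2, -2, 2]
R3 ← R3 − (1/3)·R1: [0, -1/3, 1/3, -1/3]
R4 ← R4 − R1: [0, 2, -2, 2]
R5 ← R5 − (1/3)·R1: [0, 5/3, -5/3, 5/3]
R3 ← R3 + (1/6)·R2: [0, 0, 0, 0]
R4 ← R4 − R2: [0, 0, 0, 0]
R5 ← R5 − (5/6)·R2: [0, 0, 0, 0]
The echelon form has 2 nonzero rows, and every pivot lies in the first 3 columns, so rank(T) = rank([T|b]) = 2.
The system is consistent.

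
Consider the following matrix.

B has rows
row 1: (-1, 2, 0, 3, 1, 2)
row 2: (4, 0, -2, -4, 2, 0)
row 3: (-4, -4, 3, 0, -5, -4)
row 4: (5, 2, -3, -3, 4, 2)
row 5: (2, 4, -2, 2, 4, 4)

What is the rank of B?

2

Row reduce to echelon form.
R2 ← R2 + (4)·R1: [0, 8, -2, 8, 6, 8]
R3 ← R3 − (4)·R1: [0, -12, 3, -12, -9, -12]
R4 ← R4 + (5)·R1: [0, 12, -3, 12, 9, 12]
R5 ← R5 + (2)·R1: [0, 8, -2, 8, 6, 8]
R3 ← R3 + (3/2)·R2: [0, 0, 0, 0, 0, 0]
R4 ← R4 − (3/2)·R2: [0, 0, 0, 0, 0, 0]
R5 ← R5 − R2: [0, 0, 0, 0, 0, 0]
Echelon form has 2 nonzero rows, so rank(B) = 2.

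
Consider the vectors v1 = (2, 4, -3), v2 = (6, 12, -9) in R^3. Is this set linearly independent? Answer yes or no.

no

Form the matrix with these vectors as rows and row reduce.
R2 ← R2 − (3)·R1: [0, 0, 0]
1 nonzero row, so the 2 vectors span a space of dimension 1.
Since 1 < 2, the vectors are linearly dependent.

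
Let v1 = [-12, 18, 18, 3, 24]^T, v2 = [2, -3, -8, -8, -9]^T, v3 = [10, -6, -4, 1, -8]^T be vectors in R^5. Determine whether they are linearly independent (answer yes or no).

yes

Form the matrix with these vectors as rows and row reduce.
R2 ← R2 + (1/6)·R1: [0, 0, -5, -15/2, -5]
R3 ← R3 + (5/6)·R1: [0, 9, 11, 7/2, 12]
Swap R2 ↔ R3
3 nonzero rows, so the 3 vectors span a space of dimension 3.
Since 3 = 3, the vectors are linearly independent.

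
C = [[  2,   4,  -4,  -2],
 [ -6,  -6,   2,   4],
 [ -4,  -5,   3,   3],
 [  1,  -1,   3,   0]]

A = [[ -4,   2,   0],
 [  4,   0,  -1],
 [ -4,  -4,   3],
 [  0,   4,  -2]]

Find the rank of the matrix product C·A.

First compute CA:
[[ 24,  12, -12],
 [ -8,  -4,   4],
 [-16,  -8,   8],
 [-20, -10,  10]]
Now row reduce the product.
R2 ← R2 + (1/3)·R1: [0, 0, 0]
R3 ← R3 + (2/3)·R1: [0, 0, 0]
R4 ← R4 + (5/6)·R1: [0, 0, 0]
1 nonzero row, so rank(CA) = 1.

1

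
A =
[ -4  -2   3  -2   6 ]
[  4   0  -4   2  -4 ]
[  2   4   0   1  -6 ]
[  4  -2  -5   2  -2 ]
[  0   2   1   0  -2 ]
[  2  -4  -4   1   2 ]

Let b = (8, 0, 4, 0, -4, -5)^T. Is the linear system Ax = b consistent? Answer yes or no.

Row reduce the augmented matrix [A | b].
R2 ← R2 + R1: [0, -2, -1, 0, 2, 8]
R3 ← R3 + (1/2)·R1: [0, 3, 3/2, 0, -3, 8]
R4 ← R4 + R1: [0, -4, -2, 0, 4, 8]
R6 ← R6 + (1/2)·R1: [0, -5, -5/2, 0, 5, -1]
R3 ← R3 + (3/2)·R2: [0, 0, 0, 0, 0, 20]
R4 ← R4 − (2)·R2: [0, 0, 0, 0, 0, -8]
R5 ← R5 + R2: [0, 0, 0, 0, 0, 4]
R6 ← R6 − (5/2)·R2: [0, 0, 0, 0, 0, -21]
R4 ← R4 + (2/5)·R3: [0, 0, 0, 0, 0, 0]
R5 ← R5 − (1/5)·R3: [0, 0, 0, 0, 0, 0]
R6 ← R6 + (21/20)·R3: [0, 0, 0, 0, 0, 0]
The echelon form has 3 nonzero rows; the last pivot sits in the augmented column, so rank(A) = 2 but rank([A|b]) = 3.
Since the ranks differ, the system is inconsistent.

no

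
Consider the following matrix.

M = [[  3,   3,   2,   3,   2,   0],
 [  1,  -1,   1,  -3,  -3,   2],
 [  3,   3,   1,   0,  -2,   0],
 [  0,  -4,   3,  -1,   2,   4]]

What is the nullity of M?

Row reduce to echelon form.
R2 ← R2 − (1/3)·R1: [0, -2, 1/3, -4, -11/3, 2]
R3 ← R3 − R1: [0, 0, -1, -3, -4, 0]
R4 ← R4 − (2)·R2: [0, 0, 7/3, 7, 28/3, 0]
R4 ← R4 + (7/3)·R3: [0, 0, 0, 0, 0, 0]
3 nonzero rows, so rank(M) = 3.
M has 6 columns; by rank–nullity, nullity = 6 − 3 = 3.

3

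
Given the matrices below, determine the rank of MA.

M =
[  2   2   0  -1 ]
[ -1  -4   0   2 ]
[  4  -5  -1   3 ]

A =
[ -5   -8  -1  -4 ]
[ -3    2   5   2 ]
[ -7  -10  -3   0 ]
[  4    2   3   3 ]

3

First compute MA:
[[-20, -14,   5,  -7],
 [ 25,   4, -13,   2],
 [ 14, -26, -17, -17]]
Now row reduce the product.
R2 ← R2 + (5/4)·R1: [0, -27/2, -27/4, -27/4]
R3 ← R3 + (7/10)·R1: [0, -179/5, -27/2, -219/10]
R3 ← R3 − (358/135)·R2: [0, 0, 22/5, -4]
3 nonzero rows, so rank(MA) = 3.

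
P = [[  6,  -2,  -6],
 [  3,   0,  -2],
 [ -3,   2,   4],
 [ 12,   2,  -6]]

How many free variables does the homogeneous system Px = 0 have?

Row reduce to echelon form.
R2 ← R2 − (1/2)·R1: [0, 1, 1]
R3 ← R3 + (1/2)·R1: [0, 1, 1]
R4 ← R4 − (2)·R1: [0, 6, 6]
R3 ← R3 − R2: [0, 0, 0]
R4 ← R4 − (6)·R2: [0, 0, 0]
2 nonzero rows, so rank(P) = 2.
P has 3 columns; by rank–nullity, nullity = 3 − 2 = 1.

1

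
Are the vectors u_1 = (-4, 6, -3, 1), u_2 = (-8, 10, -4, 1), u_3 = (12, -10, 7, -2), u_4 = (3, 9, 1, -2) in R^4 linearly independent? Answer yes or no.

yes

Form the matrix with these vectors as rows and row reduce.
R2 ← R2 − (2)·R1: [0, -2, 2, -1]
R3 ← R3 + (3)·R1: [0, 8, -2, 1]
R4 ← R4 + (3/4)·R1: [0, 27/2, -5/4, -5/4]
R3 ← R3 + (4)·R2: [0, 0, 6, -3]
R4 ← R4 + (27/4)·R2: [0, 0, 49/4, -8]
R4 ← R4 − (49/24)·R3: [0, 0, 0, -15/8]
4 nonzero rows, so the 4 vectors span a space of dimension 4.
Since 4 = 4, the vectors are linearly independent.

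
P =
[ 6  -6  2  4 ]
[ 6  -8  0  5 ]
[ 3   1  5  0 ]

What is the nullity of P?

2

Row reduce to echelon form.
R2 ← R2 − R1: [0, -2, -2, 1]
R3 ← R3 − (1/2)·R1: [0, 4, 4, -2]
R3 ← R3 + (2)·R2: [0, 0, 0, 0]
2 nonzero rows, so rank(P) = 2.
P has 4 columns; by rank–nullity, nullity = 4 − 2 = 2.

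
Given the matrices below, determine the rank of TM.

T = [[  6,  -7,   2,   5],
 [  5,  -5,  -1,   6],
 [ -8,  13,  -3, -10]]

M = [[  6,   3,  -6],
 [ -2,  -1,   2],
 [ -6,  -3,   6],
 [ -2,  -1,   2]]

1

First compute TM:
[[ 28,  14, -28],
 [ 34,  17, -34],
 [-36, -18,  36]]
Now row reduce the product.
R2 ← R2 − (17/14)·R1: [0, 0, 0]
R3 ← R3 + (9/7)·R1: [0, 0, 0]
1 nonzero row, so rank(TM) = 1.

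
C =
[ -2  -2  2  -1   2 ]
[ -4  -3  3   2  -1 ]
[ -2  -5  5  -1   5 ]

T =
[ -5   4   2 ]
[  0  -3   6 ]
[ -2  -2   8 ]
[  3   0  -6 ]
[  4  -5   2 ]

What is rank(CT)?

First compute CT:
[[ 11, -16,  10],
 [ 16,  -8, -16],
 [ 17, -28,  22]]
Now row reduce the product.
R2 ← R2 − (16/11)·R1: [0, 168/11, -336/11]
R3 ← R3 − (17/11)·R1: [0, -36/11, 72/11]
R3 ← R3 + (3/14)·R2: [0, 0, 0]
2 nonzero rows, so rank(CT) = 2.

2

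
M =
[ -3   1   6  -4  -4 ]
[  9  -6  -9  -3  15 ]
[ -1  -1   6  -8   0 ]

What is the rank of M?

Row reduce to echelon form.
R2 ← R2 + (3)·R1: [0, -3, 9, -15, 3]
R3 ← R3 − (1/3)·R1: [0, -4/3, 4, -20/3, 4/3]
R3 ← R3 − (4/9)·R2: [0, 0, 0, 0, 0]
Echelon form has 2 nonzero rows, so rank(M) = 2.

2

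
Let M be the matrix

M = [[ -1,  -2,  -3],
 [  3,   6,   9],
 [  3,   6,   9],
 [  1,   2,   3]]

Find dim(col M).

Row reduce to echelon form.
R2 ← R2 + (3)·R1: [0, 0, 0]
R3 ← R3 + (3)·R1: [0, 0, 0]
R4 ← R4 + R1: [0, 0, 0]
Echelon form has 1 nonzero row, so rank(M) = 1.
The column space has dimension equal to the rank: 1.

1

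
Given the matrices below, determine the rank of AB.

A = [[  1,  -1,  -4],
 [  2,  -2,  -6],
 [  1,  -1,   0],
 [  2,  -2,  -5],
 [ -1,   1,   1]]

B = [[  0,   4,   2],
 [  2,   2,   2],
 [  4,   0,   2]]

First compute AB:
[[-18,   2,  -8],
 [-28,   4, -12],
 [ -2,   2,   0],
 [-24,   4, -10],
 [  6,  -2,   2]]
Now row reduce the product.
R2 ← R2 − (14/9)·R1: [0, 8/9, 4/9]
R3 ← R3 − (1/9)·R1: [0, 16/9, 8/9]
R4 ← R4 − (4/3)·R1: [0, 4/3, 2/3]
R5 ← R5 + (1/3)·R1: [0, -4/3, -2/3]
R3 ← R3 − (2)·R2: [0, 0, 0]
R4 ← R4 − (3/2)·R2: [0, 0, 0]
R5 ← R5 + (3/2)·R2: [0, 0, 0]
2 nonzero rows, so rank(AB) = 2.

2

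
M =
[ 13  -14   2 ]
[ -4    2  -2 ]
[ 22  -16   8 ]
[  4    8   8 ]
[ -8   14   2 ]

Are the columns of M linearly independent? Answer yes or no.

no

Row reduce M to echelon form.
R2 ← R2 + (4/13)·R1: [0, -30/13, -18/13]
R3 ← R3 − (22/13)·R1: [0, 100/13, 60/13]
R4 ← R4 − (4/13)·R1: [0, 160/13, 96/13]
R5 ← R5 + (8/13)·R1: [0, 70/13, 42/13]
R3 ← R3 + (10/3)·R2: [0, 0, 0]
R4 ← R4 + (16/3)·R2: [0, 0, 0]
R5 ← R5 + (7/3)·R2: [0, 0, 0]
2 pivots among 3 columns.
Only 2 < 3 pivot columns, so the columns are linearly dependent.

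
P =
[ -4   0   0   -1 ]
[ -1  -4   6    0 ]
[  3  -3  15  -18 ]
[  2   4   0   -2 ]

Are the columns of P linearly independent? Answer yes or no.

Row reduce P to echelon form.
R2 ← R2 − (1/4)·R1: [0, -4, 6, 1/4]
R3 ← R3 + (3/4)·R1: [0, -3, 15, -75/4]
R4 ← R4 + (1/2)·R1: [0, 4, 0, -5/2]
R3 ← R3 − (3/4)·R2: [0, 0, 21/2, -303/16]
R4 ← R4 + R2: [0, 0, 6, -9/4]
R4 ← R4 − (4/7)·R3: [0, 0, 0, 60/7]
4 pivots among 4 columns.
Every column is a pivot column, so the columns are linearly independent.

yes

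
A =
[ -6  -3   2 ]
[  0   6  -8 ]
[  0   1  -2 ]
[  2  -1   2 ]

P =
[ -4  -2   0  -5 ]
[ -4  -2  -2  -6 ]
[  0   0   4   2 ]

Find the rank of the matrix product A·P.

2

First compute AP:
[[ 36,  18,  14,  52],
 [-24, -12, -44, -52],
 [ -4,  -2, -10, -10],
 [ -4,  -2,  10,   0]]
Now row reduce the product.
R2 ← R2 + (2/3)·R1: [0, 0, -104/3, -52/3]
R3 ← R3 + (1/9)·R1: [0, 0, -76/9, -38/9]
R4 ← R4 + (1/9)·R1: [0, 0, 104/9, 52/9]
R3 ← R3 − (19/78)·R2: [0, 0, 0, 0]
R4 ← R4 + (1/3)·R2: [0, 0, 0, 0]
2 nonzero rows, so rank(AP) = 2.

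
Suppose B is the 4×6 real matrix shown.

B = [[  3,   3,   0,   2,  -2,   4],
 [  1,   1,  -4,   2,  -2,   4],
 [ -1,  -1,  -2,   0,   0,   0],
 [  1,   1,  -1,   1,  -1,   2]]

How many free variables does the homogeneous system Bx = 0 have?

4

Row reduce to echelon form.
R2 ← R2 − (1/3)·R1: [0, 0, -4, 4/3, -4/3, 8/3]
R3 ← R3 + (1/3)·R1: [0, 0, -2, 2/3, -2/3, 4/3]
R4 ← R4 − (1/3)·R1: [0, 0, -1, 1/3, -1/3, 2/3]
R3 ← R3 − (1/2)·R2: [0, 0, 0, 0, 0, 0]
R4 ← R4 − (1/4)·R2: [0, 0, 0, 0, 0, 0]
2 nonzero rows, so rank(B) = 2.
B has 6 columns; by rank–nullity, nullity = 6 − 2 = 4.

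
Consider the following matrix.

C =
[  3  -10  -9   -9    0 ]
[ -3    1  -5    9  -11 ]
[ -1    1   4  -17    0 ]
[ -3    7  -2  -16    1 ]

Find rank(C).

4

Row reduce to echelon form.
R2 ← R2 + R1: [0, -9, -14, 0, -11]
R3 ← R3 + (1/3)·R1: [0, -7/3, 1, -20, 0]
R4 ← R4 + R1: [0, -3, -11, -25, 1]
R3 ← R3 − (7/27)·R2: [0, 0, 125/27, -20, 77/27]
R4 ← R4 − (1/3)·R2: [0, 0, -19/3, -25, 14/3]
R4 ← R4 + (171/125)·R3: [0, 0, 0, -1309/25, 1071/125]
Echelon form has 4 nonzero rows, so rank(C) = 4.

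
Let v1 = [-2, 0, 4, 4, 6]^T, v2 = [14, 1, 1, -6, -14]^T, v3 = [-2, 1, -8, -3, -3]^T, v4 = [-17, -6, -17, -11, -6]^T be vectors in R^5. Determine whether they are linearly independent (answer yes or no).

Form the matrix with these vectors as rows and row reduce.
R2 ← R2 + (7)·R1: [0, 1, 29, 22, 28]
R3 ← R3 − R1: [0, 1, -12, -7, -9]
R4 ← R4 − (17/2)·R1: [0, -6, -51, -45, -57]
R3 ← R3 − R2: [0, 0, -41, -29, -37]
R4 ← R4 + (6)·R2: [0, 0, 123, 87, 111]
R4 ← R4 + (3)·R3: [0, 0, 0, 0, 0]
3 nonzero rows, so the 4 vectors span a space of dimension 3.
Since 3 < 4, the vectors are linearly dependent.

no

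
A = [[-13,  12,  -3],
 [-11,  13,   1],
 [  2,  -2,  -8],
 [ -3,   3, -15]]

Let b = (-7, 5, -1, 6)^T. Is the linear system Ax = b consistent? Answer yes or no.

no

Row reduce the augmented matrix [A | b].
R2 ← R2 − (11/13)·R1: [0, 37/13, 46/13, 142/13]
R3 ← R3 + (2/13)·R1: [0, -2/13, -110/13, -27/13]
R4 ← R4 − (3/13)·R1: [0, 3/13, -186/13, 99/13]
R3 ← R3 + (2/37)·R2: [0, 0, -306/37, -55/37]
R4 ← R4 − (3/37)·R2: [0, 0, -540/37, 249/37]
R4 ← R4 − (30/17)·R3: [0, 0, 0, 159/17]
The echelon form has 4 nonzero rows; the last pivot sits in the augmented column, so rank(A) = 3 but rank([A|b]) = 4.
Since the ranks differ, the system is inconsistent.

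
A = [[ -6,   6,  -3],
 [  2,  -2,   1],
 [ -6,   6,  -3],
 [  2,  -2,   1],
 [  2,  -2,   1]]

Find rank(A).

Row reduce to echelon form.
R2 ← R2 + (1/3)·R1: [0, 0, 0]
R3 ← R3 − R1: [0, 0, 0]
R4 ← R4 + (1/3)·R1: [0, 0, 0]
R5 ← R5 + (1/3)·R1: [0, 0, 0]
Echelon form has 1 nonzero row, so rank(A) = 1.

1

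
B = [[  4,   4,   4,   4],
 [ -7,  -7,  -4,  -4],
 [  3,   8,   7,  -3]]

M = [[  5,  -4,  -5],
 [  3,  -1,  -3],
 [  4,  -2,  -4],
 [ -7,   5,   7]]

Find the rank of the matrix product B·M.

2

First compute BM:
[[ 20,  -8, -20],
 [-44,  23,  44],
 [ 88, -49, -88]]
Now row reduce the product.
R2 ← R2 + (11/5)·R1: [0, 27/5, 0]
R3 ← R3 − (22/5)·R1: [0, -69/5, 0]
R3 ← R3 + (23/9)·R2: [0, 0, 0]
2 nonzero rows, so rank(BM) = 2.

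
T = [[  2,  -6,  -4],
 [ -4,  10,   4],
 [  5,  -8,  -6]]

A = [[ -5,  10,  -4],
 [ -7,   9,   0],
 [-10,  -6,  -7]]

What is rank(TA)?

3

First compute TA:
[[ 72, -10,  20],
 [-90,  26, -12],
 [ 91,  14,  22]]
Now row reduce the product.
R2 ← R2 + (5/4)·R1: [0, 27/2, 13]
R3 ← R3 − (91/72)·R1: [0, 959/36, -59/18]
R3 ← R3 − (959/486)·R2: [0, 0, -7030/243]
3 nonzero rows, so rank(TA) = 3.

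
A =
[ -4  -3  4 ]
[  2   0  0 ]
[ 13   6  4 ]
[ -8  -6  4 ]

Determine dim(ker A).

Row reduce to echelon form.
R2 ← R2 + (1/2)·R1: [0, -3/2, 2]
R3 ← R3 + (13/4)·R1: [0, -15/4, 17]
R4 ← R4 − (2)·R1: [0, 0, -4]
R3 ← R3 − (5/2)·R2: [0, 0, 12]
R4 ← R4 + (1/3)·R3: [0, 0, 0]
3 nonzero rows, so rank(A) = 3.
A has 3 columns; by rank–nullity, nullity = 3 − 3 = 0.

0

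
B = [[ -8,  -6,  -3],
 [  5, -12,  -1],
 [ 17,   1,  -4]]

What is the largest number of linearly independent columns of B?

3

Row reduce to echelon form.
R2 ← R2 + (5/8)·R1: [0, -63/4, -23/8]
R3 ← R3 + (17/8)·R1: [0, -47/4, -83/8]
R3 ← R3 − (47/63)·R2: [0, 0, -1037/126]
Echelon form has 3 nonzero rows, so rank(B) = 3.
The rank gives the maximum number of linearly independent columns: 3.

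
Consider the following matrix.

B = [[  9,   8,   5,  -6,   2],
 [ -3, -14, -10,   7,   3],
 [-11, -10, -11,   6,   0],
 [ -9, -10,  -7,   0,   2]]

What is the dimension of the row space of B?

Row reduce to echelon form.
R2 ← R2 + (1/3)·R1: [0, -34/3, -25/3, 5, 11/3]
R3 ← R3 + (11/9)·R1: [0, -2/9, -44/9, -4/3, 22/9]
R4 ← R4 + R1: [0, -2, -2, -6, 4]
R3 ← R3 − (1/51)·R2: [0, 0, -241/51, -73/51, 121/51]
R4 ← R4 − (3/17)·R2: [0, 0, -9/17, -117/17, 57/17]
R4 ← R4 − (27/241)·R3: [0, 0, 0, -1620/241, 744/241]
Echelon form has 4 nonzero rows, so rank(B) = 4.
The row space has dimension equal to the rank: 4.

4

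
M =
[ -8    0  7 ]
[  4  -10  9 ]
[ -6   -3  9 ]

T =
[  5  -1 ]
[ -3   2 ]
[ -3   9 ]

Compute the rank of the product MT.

2

First compute MT:
[[-61,  71],
 [ 23,  57],
 [-48,  81]]
Now row reduce the product.
R2 ← R2 + (23/61)·R1: [0, 5110/61]
R3 ← R3 − (48/61)·R1: [0, 1533/61]
R3 ← R3 − (3/10)·R2: [0, 0]
2 nonzero rows, so rank(MT) = 2.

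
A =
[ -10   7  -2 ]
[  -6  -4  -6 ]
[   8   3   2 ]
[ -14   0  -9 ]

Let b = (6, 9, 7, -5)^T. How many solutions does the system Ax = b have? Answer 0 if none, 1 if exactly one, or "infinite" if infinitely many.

0

Row reduce the augmented matrix [A | b].
R2 ← R2 − (3/5)·R1: [0, -41/5, -24/5, 27/5]
R3 ← R3 + (4/5)·R1: [0, 43/5, 2/5, 59/5]
R4 ← R4 − (7/5)·R1: [0, -49/5, -31/5, -67/5]
R3 ← R3 + (43/41)·R2: [0, 0, -190/41, 716/41]
R4 ← R4 − (49/41)·R2: [0, 0, -19/41, -814/41]
R4 ← R4 − (1/10)·R3: [0, 0, 0, -108/5]
The echelon form has 4 nonzero rows; the last pivot sits in the augmented column, so rank(A) = 3 but rank([A|b]) = 4.
Since the ranks differ, the system is inconsistent.
It has no solutions.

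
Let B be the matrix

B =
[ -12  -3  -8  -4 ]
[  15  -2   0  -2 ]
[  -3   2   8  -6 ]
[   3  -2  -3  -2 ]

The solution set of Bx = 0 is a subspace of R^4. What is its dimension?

Row reduce to echelon form.
R2 ← R2 + (5/4)·R1: [0, -23/4, -10, -7]
R3 ← R3 − (1/4)·R1: [0, 11/4, 10, -5]
R4 ← R4 + (1/4)·R1: [0, -11/4, -5, -3]
R3 ← R3 + (11/23)·R2: [0, 0, 120/23, -192/23]
R4 ← R4 − (11/23)·R2: [0, 0, -5/23, 8/23]
R4 ← R4 + (1/24)·R3: [0, 0, 0, 0]
3 nonzero rows, so rank(B) = 3.
B has 4 columns; by rank–nullity, nullity = 4 − 3 = 1.

1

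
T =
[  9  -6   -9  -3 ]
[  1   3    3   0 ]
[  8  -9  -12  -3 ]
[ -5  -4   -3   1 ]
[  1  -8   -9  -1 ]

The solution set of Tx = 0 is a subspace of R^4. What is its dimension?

Row reduce to echelon form.
R2 ← R2 − (1/9)·R1: [0, 11/3, 4, 1/3]
R3 ← R3 − (8/9)·R1: [0, -11/3, -4, -1/3]
R4 ← R4 + (5/9)·R1: [0, -22/3, -8, -2/3]
R5 ← R5 − (1/9)·R1: [0, -22/3, -8, -2/3]
R3 ← R3 + R2: [0, 0, 0, 0]
R4 ← R4 + (2)·R2: [0, 0, 0, 0]
R5 ← R5 + (2)·R2: [0, 0, 0, 0]
2 nonzero rows, so rank(T) = 2.
T has 4 columns; by rank–nullity, nullity = 4 − 2 = 2.

2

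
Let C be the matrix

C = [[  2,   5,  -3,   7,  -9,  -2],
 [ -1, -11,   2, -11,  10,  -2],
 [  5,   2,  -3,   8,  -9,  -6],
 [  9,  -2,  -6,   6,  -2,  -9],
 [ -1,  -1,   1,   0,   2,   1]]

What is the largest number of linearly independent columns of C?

5

Row reduce to echelon form.
R2 ← R2 + (1/2)·R1: [0, -17/2, 1/2, -15/2, 11/2, -3]
R3 ← R3 − (5/2)·R1: [0, -21/2, 9/2, -19/2, 27/2, -1]
R4 ← R4 − (9/2)·R1: [0, -49/2, 15/2, -51/2, 77/2, 0]
R5 ← R5 + (1/2)·R1: [0, 3/2, -1/2, 7/2, -5/2, 0]
R3 ← R3 − (21/17)·R2: [0, 0, 66/17, -4/17, 114/17, 46/17]
R4 ← R4 − (49/17)·R2: [0, 0, 103/17, -66/17, 385/17, 147/17]
R5 ← R5 + (3/17)·R2: [0, 0, -7/17, 37/17, -26/17, -9/17]
R4 ← R4 − (103/66)·R3: [0, 0, 0, -116/33, 134/11, 146/33]
R5 ← R5 + (7/66)·R3: [0, 0, 0, 71/33, -9/11, -8/33]
R5 ← R5 + (71/116)·R4: [0, 0, 0, 0, 385/58, 143/58]
Echelon form has 5 nonzero rows, so rank(C) = 5.
The rank gives the maximum number of linearly independent columns: 5.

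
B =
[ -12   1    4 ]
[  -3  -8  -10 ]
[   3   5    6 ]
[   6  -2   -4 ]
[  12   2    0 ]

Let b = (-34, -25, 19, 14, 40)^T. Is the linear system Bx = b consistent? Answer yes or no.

yes

Row reduce the augmented matrix [B | b].
R2 ← R2 − (1/4)·R1: [0, -33/4, -11, -33/2]
R3 ← R3 + (1/4)·R1: [0, 21/4, 7, 21/2]
R4 ← R4 + (1/2)·R1: [0, -3/2, -2, -3]
R5 ← R5 + R1: [0, 3, 4, 6]
R3 ← R3 + (7/11)·R2: [0, 0, 0, 0]
R4 ← R4 − (2/11)·R2: [0, 0, 0, 0]
R5 ← R5 + (4/11)·R2: [0, 0, 0, 0]
The echelon form has 2 nonzero rows, and every pivot lies in the first 3 columns, so rank(B) = rank([B|b]) = 2.
The system is consistent.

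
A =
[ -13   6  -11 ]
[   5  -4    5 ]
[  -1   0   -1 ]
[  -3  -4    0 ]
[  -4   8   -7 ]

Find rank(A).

Row reduce to echelon form.
R2 ← R2 + (5/13)·R1: [0, -22/13, 10/13]
R3 ← R3 − (1/13)·R1: [0, -6/13, -2/13]
R4 ← R4 − (3/13)·R1: [0, -70/13, 33/13]
R5 ← R5 − (4/13)·R1: [0, 80/13, -47/13]
R3 ← R3 − (3/11)·R2: [0, 0, -4/11]
R4 ← R4 − (35/11)·R2: [0, 0, 1/11]
R5 ← R5 + (40/11)·R2: [0, 0, -9/11]
R4 ← R4 + (1/4)·R3: [0, 0, 0]
R5 ← R5 − (9/4)·R3: [0, 0, 0]
Echelon form has 3 nonzero rows, so rank(A) = 3.

3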